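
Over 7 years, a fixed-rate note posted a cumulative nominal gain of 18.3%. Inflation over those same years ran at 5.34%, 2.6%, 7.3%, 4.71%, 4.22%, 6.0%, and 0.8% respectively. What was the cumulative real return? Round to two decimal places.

-12.51%

Cumulative inflation factor: 1.0534 × 1.026 × 1.073 × 1.0471 × 1.0422 × 1.060 × 1.008 ≈ 1.35222.
Nominal growth factor: 1.18300. Real growth factor = 1.18300 / 1.35222 ≈ 0.87486.
Total real return ≈ -12.5140%.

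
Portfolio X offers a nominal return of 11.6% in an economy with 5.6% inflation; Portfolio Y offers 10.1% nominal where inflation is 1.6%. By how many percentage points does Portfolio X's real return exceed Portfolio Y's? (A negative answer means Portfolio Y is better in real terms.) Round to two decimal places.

-2.68

Portfolio X real return: 1.116/1.056 − 1 = 5.682%.
Portfolio Y real return: 1.101/1.016 − 1 = 8.366%.
Difference: 5.682 − 8.366 = -2.684 pp.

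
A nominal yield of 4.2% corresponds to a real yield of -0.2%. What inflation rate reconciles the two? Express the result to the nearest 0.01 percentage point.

From (1+r_nom) = (1+r_real)(1+π), we get 1+π = (1 + 4.2%)/(1 − 0.2%) = 1.042/0.998 ≈ 1.04409.
So π ≈ 4.4088%.

4.41%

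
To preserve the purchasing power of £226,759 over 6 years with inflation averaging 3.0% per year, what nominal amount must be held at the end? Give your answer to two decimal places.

Cumulative price-level factor: (1+3.0%)^6 ≈ 1.1940522965.
The nominal amount required is £226,759 scaled up by that factor.

£270,762.10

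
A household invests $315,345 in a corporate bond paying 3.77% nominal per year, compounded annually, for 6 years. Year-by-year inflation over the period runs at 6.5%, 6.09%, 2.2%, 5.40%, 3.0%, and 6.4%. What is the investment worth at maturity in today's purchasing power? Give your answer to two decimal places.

$295,204.13

Nominal value at maturity: $315,345 × (1 + 3.77%)^6 ≈ $393,746.63.
Price-level factor over 6 years: 1.065 × 1.0609 × 1.022 × 1.0540 × 1.030 × 1.064 ≈ 1.3338113740.
Dividing the nominal maturity value by the price-level factor gives the value in today's money.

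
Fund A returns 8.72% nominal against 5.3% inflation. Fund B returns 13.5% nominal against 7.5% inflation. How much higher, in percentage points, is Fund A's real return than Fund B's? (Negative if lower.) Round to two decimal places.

Fund A real return: 1.0872/1.053 − 1 = 3.248%.
Fund B real return: 1.135/1.075 − 1 = 5.581%.
Difference: 3.248 − 5.581 = -2.333 pp.

-2.33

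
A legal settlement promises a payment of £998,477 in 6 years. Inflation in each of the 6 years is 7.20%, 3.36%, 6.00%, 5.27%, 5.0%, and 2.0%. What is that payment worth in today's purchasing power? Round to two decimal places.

£754,033.81

Price-level factor over 6 years: 1.0720 × 1.0336 × 1.0600 × 1.0527 × 1.050 × 1.020 ≈ 1.3241806735.
Purchasing power today: £998,477 divided by that factor.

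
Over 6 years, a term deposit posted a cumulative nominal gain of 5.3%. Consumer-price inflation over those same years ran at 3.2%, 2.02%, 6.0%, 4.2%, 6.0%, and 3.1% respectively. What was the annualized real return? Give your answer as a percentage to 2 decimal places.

-3.09%

Cumulative inflation factor: 1.032 × 1.0202 × 1.060 × 1.042 × 1.060 × 1.031 ≈ 1.27088.
Nominal growth factor: 1.05300. Real growth factor = 1.05300 / 1.27088 ≈ 0.82856.
Annualized: 0.82856^(1/6) − 1 ≈ -0.03086.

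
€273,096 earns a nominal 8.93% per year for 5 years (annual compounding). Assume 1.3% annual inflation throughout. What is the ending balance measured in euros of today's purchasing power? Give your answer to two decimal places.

€392,650.03

Nominal value at maturity: €273,096 × (1 + 8.93%)^5 ≈ €418,844.54.
Price-level factor over 5 years: (1 + 1.3%)^5 ≈ 1.0667121132.
Dividing the nominal maturity value by the price-level factor gives the value in today's money.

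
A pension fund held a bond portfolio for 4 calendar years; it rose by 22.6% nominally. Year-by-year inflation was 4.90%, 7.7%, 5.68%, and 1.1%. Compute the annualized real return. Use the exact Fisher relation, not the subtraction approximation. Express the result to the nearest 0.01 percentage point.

Cumulative inflation factor: 1.0490 × 1.077 × 1.0568 × 1.011 ≈ 1.20708.
Nominal growth factor: 1.22600. Real growth factor = 1.22600 / 1.20708 ≈ 1.01568.
Annualized: 1.01568^(1/4) − 1 ≈ 0.00390.

0.39%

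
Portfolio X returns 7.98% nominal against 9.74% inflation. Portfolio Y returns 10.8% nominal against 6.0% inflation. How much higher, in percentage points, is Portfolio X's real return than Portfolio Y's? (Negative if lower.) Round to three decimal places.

Portfolio X real return: 1.0798/1.0974 − 1 = -1.6038%.
Portfolio Y real return: 1.108/1.060 − 1 = 4.5283%.
Difference: -1.6038 − 4.5283 = -6.1321 pp.

-6.132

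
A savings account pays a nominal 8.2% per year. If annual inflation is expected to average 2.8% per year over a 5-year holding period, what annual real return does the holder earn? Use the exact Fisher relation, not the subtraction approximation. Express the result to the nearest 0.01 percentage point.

With constant rates the annual real return is the same each year: (1+8.2%)/(1+2.8%) − 1 = 0.05253.

5.25%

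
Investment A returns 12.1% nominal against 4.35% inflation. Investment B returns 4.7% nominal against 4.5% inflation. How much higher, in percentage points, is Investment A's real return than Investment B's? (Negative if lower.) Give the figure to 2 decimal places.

7.24

Investment A real return: 1.121/1.0435 − 1 = 7.427%.
Investment B real return: 1.047/1.045 − 1 = 0.191%.
Difference: 7.427 − 0.191 = 7.236 pp.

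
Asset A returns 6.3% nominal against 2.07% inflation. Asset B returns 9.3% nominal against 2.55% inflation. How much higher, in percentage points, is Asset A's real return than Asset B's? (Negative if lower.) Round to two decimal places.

-2.44

Asset A real return: 1.063/1.0207 − 1 = 4.144%.
Asset B real return: 1.093/1.0255 − 1 = 6.582%.
Difference: 4.144 − 6.582 = -2.438 pp.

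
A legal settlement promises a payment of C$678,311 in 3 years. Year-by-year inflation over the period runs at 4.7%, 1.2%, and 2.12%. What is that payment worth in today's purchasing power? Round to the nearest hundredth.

C$626,889.30

Price-level factor over 3 years: 1.047 × 1.012 × 1.0212 = 1.0820267568.
Purchasing power today: C$678,311 divided by that factor.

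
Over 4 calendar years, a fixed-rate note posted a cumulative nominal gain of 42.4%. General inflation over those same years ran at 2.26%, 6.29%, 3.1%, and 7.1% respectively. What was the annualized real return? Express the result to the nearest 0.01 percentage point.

Cumulative inflation factor: 1.0226 × 1.0629 × 1.031 × 1.071 ≈ 1.20018.
Nominal growth factor: 1.42400. Real growth factor = 1.42400 / 1.20018 ≈ 1.18649.
Annualized: 1.18649^(1/4) − 1 ≈ 0.04368.

4.37%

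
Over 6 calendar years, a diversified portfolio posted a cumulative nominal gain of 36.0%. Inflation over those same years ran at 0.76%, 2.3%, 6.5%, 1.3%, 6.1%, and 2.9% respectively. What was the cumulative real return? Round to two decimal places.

Cumulative inflation factor: 1.0076 × 1.023 × 1.065 × 1.013 × 1.061 × 1.029 ≈ 1.21410.
Nominal growth factor: 1.36000. Real growth factor = 1.36000 / 1.21410 ≈ 1.12017.
Total real return ≈ 12.0174%.

12.02%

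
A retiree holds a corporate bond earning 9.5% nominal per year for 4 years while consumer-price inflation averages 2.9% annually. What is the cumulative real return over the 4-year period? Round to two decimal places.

28.23%

The annual real rate is (1+9.5%)/(1+2.9%) − 1 = 6.4140%.
Compounded over 4 years: (1 + 0.064140)^4 − 1 ≈ 0.28232.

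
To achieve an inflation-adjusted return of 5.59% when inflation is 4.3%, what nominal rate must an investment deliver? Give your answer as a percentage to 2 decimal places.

10.13%

By the Fisher equation, 1 + r_nom = (1 + 5.59%)(1 + 4.3%) = 1.0559 × 1.043 = 1.1013037.
So r_nom = 10.13037%.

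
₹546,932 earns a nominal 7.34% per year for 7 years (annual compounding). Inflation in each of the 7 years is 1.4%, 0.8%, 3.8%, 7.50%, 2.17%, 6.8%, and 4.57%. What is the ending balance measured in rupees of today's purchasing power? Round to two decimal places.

Nominal value at maturity: ₹546,932 × (1 + 7.34%)^7 ≈ ₹897,975.46.
Price-level factor over 7 years: 1.014 × 1.008 × 1.038 × 1.0750 × 1.0217 × 1.068 × 1.0457 ≈ 1.3013857860.
The maturity value deflated by that factor is the answer in today's purchasing power.

₹690,014.81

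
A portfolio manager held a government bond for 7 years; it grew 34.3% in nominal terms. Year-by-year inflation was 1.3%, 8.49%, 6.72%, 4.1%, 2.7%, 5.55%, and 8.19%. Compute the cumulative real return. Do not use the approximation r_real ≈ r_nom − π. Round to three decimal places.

Cumulative inflation factor: 1.013 × 1.0849 × 1.0672 × 1.041 × 1.027 × 1.0555 × 1.0819 ≈ 1.43190.
Nominal growth factor: 1.34300. Real growth factor = 1.34300 / 1.43190 ≈ 0.93792.
Total real return ≈ -6.2083%.

-6.208%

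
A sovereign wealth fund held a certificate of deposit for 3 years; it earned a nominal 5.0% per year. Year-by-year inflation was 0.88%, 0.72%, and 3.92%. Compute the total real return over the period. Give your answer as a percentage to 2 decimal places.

Cumulative inflation factor: 1.0088 × 1.0072 × 1.0392 ≈ 1.05589.
Nominal growth factor: 1.15763. Real growth factor = 1.15763 / 1.05589 ≈ 1.09635.
Total real return ≈ 9.6347%.

9.63%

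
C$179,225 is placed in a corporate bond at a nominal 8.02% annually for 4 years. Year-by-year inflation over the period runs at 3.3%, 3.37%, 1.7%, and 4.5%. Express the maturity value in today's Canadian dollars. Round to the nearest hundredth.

Nominal value at maturity: C$179,225 × (1 + 8.02%)^4 ≈ C$244,014.30.
Price-level factor over 4 years: 1.033 × 1.0337 × 1.017 × 1.045 ≈ 1.1348333265.
Dividing the nominal maturity value by the price-level factor gives the value in today's money.

C$215,022.15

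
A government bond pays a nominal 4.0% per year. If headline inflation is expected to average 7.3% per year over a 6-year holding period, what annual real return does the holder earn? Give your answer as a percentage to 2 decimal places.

With constant rates the annual real return is the same each year: (1+4.0%)/(1+7.3%) − 1 = -0.03075.

-3.08%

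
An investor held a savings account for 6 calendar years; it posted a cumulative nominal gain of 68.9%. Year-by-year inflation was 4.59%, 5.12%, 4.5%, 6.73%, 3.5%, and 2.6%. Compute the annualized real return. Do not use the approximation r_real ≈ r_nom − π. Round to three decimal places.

4.430%

Cumulative inflation factor: 1.0459 × 1.0512 × 1.045 × 1.0673 × 1.035 × 1.026 ≈ 1.30217.
Nominal growth factor: 1.68900. Real growth factor = 1.68900 / 1.30217 ≈ 1.29707.
Annualized: 1.29707^(1/6) − 1 ≈ 0.04430.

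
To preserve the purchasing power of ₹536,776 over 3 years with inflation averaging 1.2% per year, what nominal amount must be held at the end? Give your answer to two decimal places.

Cumulative price-level factor: (1+1.2%)^3 = 1.036433728.
The nominal amount required is ₹536,776 scaled up by that factor.

₹556,332.75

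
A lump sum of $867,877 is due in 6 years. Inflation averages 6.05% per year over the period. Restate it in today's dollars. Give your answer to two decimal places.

Price-level factor over 6 years: (1 + 6.05%)^6 ≈ 1.4225385263.
Purchasing power today: $867,877 divided by that factor.

$610,090.33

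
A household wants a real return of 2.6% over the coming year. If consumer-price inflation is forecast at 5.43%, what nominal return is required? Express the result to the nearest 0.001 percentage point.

8.171%

By the Fisher equation, 1 + r_nom = (1 + 2.6%)(1 + 5.43%) = 1.026 × 1.0543 = 1.0817118.
So r_nom = 8.17118%.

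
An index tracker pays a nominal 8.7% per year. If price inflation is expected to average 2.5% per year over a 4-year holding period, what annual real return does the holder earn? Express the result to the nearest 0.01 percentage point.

With constant rates the annual real return is the same each year: (1+8.7%)/(1+2.5%) − 1 = 0.06049.

6.05%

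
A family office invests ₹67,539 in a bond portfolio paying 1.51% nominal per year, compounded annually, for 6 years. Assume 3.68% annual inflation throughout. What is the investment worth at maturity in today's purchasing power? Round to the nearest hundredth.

₹59,489.14

Nominal value at maturity: ₹67,539 × (1 + 1.51%)^6 ≈ ₹73,893.73.
Price-level factor over 6 years: (1 + 3.68%)^6 ≈ 1.2421382376.
Dividing the nominal maturity value by the price-level factor gives the value in today's money.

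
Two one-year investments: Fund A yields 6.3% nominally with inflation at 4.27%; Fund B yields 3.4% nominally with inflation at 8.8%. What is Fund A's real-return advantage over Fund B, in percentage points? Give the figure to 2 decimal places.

6.91

Fund A real return: 1.063/1.0427 − 1 = 1.947%.
Fund B real return: 1.034/1.088 − 1 = -4.963%.
Difference: 1.947 − (-4.963) = 6.910 pp.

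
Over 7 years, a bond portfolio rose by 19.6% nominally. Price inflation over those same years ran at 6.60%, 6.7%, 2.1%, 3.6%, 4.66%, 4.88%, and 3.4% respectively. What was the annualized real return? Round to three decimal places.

-1.876%

Cumulative inflation factor: 1.0660 × 1.067 × 1.021 × 1.036 × 1.0466 × 1.0488 × 1.034 ≈ 1.36553.
Nominal growth factor: 1.19600. Real growth factor = 1.19600 / 1.36553 ≈ 0.87585.
Annualized: 0.87585^(1/7) − 1 ≈ -0.01876.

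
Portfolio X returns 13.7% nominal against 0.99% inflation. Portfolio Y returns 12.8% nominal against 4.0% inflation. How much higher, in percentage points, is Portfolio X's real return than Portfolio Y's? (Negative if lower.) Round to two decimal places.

Portfolio X real return: 1.137/1.0099 − 1 = 12.585%.
Portfolio Y real return: 1.128/1.040 − 1 = 8.462%.
Difference: 12.585 − 8.462 = 4.123 pp.

4.12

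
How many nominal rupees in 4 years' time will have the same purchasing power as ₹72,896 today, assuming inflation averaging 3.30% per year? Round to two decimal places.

₹83,005.14

Cumulative price-level factor: (1+3.30%)^4 ≈ 1.1386789339.
The nominal amount required is ₹72,896 scaled up by that factor.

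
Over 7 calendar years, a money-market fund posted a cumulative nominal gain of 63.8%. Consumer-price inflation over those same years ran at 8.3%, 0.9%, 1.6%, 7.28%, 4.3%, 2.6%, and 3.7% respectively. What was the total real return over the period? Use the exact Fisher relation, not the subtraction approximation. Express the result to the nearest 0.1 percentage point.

23.9%

Cumulative inflation factor: 1.083 × 1.009 × 1.016 × 1.0728 × 1.043 × 1.026 × 1.037 ≈ 1.32173.
Nominal growth factor: 1.63800. Real growth factor = 1.63800 / 1.32173 ≈ 1.23929.
Total real return ≈ 23.9286%.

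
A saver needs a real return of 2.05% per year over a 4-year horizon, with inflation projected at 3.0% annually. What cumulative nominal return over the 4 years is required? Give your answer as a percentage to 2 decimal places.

Required annual nominal rate: (1+2.05%)(1+3.0%) − 1 = 5.1115%.
Cumulative over 4 years: (1 + 0.051115)^4 − 1 ≈ 0.22068.

22.07%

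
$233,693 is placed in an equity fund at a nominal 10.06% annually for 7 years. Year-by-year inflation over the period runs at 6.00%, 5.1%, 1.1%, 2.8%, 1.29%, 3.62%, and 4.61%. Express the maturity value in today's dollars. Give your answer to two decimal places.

$359,596.99

Nominal value at maturity: $233,693 × (1 + 10.06%)^7 ≈ $457,143.20.
Price-level factor over 7 years: 1.0600 × 1.051 × 1.011 × 1.028 × 1.0129 × 1.0362 × 1.0461 ≈ 1.2712653583.
The maturity value deflated by that factor is the answer in today's purchasing power.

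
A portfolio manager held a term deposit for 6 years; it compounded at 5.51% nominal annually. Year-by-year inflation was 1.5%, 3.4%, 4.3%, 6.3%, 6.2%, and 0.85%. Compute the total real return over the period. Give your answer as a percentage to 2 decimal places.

Cumulative inflation factor: 1.015 × 1.034 × 1.043 × 1.063 × 1.062 × 1.0085 ≈ 1.24625.
Nominal growth factor: 1.37963. Real growth factor = 1.37963 / 1.24625 ≈ 1.10702.
Total real return ≈ 10.7024%.

10.70%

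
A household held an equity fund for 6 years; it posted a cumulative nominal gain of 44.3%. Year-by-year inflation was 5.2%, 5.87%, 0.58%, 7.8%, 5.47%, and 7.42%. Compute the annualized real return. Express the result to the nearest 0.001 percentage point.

Cumulative inflation factor: 1.052 × 1.0587 × 1.0058 × 1.078 × 1.0547 × 1.0742 ≈ 1.36815.
Nominal growth factor: 1.44300. Real growth factor = 1.44300 / 1.36815 ≈ 1.05471.
Annualized: 1.05471^(1/6) − 1 ≈ 0.00892.

0.892%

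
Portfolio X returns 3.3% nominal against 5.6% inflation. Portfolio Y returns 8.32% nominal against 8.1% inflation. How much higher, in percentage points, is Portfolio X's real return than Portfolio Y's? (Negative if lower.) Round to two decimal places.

-2.38

Portfolio X real return: 1.033/1.056 − 1 = -2.178%.
Portfolio Y real return: 1.0832/1.081 − 1 = 0.204%.
Difference: -2.178 − 0.204 = -2.382 pp.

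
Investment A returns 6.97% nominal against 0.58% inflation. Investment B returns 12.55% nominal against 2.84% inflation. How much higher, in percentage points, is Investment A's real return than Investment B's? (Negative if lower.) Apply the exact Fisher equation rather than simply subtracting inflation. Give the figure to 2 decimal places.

Investment A real return: 1.0697/1.0058 − 1 = 6.353%.
Investment B real return: 1.1255/1.0284 − 1 = 9.442%.
Difference: 6.353 − 9.442 = -3.089 pp.

-3.09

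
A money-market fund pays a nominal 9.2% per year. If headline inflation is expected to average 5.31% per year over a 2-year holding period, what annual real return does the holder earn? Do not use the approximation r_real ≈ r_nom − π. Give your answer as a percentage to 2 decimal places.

3.69%

With constant rates the annual real return is the same each year: (1+9.2%)/(1+5.31%) − 1 = 0.03694.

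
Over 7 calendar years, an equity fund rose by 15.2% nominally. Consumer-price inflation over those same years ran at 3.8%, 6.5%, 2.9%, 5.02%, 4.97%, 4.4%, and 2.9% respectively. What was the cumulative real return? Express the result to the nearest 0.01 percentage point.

Cumulative inflation factor: 1.038 × 1.065 × 1.029 × 1.0502 × 1.0497 × 1.044 × 1.029 ≈ 1.34715.
Nominal growth factor: 1.15200. Real growth factor = 1.15200 / 1.34715 ≈ 0.85514.
Total real return ≈ -14.4860%.

-14.49%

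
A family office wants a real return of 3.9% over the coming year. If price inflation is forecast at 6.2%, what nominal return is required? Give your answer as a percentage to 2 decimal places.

10.34%

By the Fisher equation, 1 + r_nom = (1 + 3.9%)(1 + 6.2%) = 1.039 × 1.062 = 1.103418.
So r_nom = 10.3418%.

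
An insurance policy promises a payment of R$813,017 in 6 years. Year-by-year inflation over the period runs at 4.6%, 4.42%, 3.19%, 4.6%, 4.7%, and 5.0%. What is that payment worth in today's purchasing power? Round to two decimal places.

R$627,305.33

Price-level factor over 6 years: 1.046 × 1.0442 × 1.0319 × 1.046 × 1.047 × 1.050 ≈ 1.2960467016.
Purchasing power today: R$813,017 divided by that factor.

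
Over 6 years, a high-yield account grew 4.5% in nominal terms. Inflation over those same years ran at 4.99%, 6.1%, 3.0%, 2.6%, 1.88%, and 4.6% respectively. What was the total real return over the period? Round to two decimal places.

-16.70%

Cumulative inflation factor: 1.0499 × 1.061 × 1.030 × 1.026 × 1.0188 × 1.046 ≈ 1.25449.
Nominal growth factor: 1.04500. Real growth factor = 1.04500 / 1.25449 ≈ 0.83301.
Total real return ≈ -16.6995%.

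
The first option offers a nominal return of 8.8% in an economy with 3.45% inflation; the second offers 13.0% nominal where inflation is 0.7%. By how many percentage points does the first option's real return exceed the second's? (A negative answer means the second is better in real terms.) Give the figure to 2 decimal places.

The first option real return: 1.088/1.0345 − 1 = 5.172%.
The second real return: 1.130/1.007 − 1 = 12.214%.
Difference: 5.172 − 12.214 = -7.042 pp.

-7.04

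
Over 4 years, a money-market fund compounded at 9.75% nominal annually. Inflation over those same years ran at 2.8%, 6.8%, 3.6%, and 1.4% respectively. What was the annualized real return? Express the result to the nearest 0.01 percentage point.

5.90%

Cumulative inflation factor: 1.028 × 1.068 × 1.036 × 1.014 ≈ 1.15335.
Nominal growth factor: 1.45084. Real growth factor = 1.45084 / 1.15335 ≈ 1.25793.
Annualized: 1.25793^(1/4) − 1 ≈ 0.05904.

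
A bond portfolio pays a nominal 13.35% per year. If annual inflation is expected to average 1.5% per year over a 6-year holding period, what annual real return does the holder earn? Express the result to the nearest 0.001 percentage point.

With constant rates the annual real return is the same each year: (1+13.35%)/(1+1.5%) − 1 = 0.11675.

11.675%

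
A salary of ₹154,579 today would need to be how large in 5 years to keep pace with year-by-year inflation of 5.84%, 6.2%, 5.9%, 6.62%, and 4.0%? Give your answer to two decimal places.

Cumulative price-level factor: 1.0584 × 1.062 × 1.059 × 1.0662 × 1.040 ≈ 1.3199039408.
Multiplying ₹154,579 by the price-level factor gives the future nominal sum.

₹204,029.43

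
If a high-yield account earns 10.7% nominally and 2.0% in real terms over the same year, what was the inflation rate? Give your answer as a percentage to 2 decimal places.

8.53%

From (1+r_nom) = (1+r_real)(1+π), we get 1+π = (1 + 10.7%)/(1 + 2.0%) = 1.107/1.020 ≈ 1.08529.
So π ≈ 8.5294%.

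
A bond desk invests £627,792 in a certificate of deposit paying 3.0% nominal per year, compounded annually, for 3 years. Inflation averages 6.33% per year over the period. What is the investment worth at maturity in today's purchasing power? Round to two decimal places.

Nominal value at maturity: £627,792 × (1 + 3.0%)^3 ≈ £686,005.27.
Price-level factor over 3 years: (1 + 6.33%)^3 ≈ 1.2021743061.
The maturity value deflated by that factor is the answer in today's purchasing power.

£570,637.11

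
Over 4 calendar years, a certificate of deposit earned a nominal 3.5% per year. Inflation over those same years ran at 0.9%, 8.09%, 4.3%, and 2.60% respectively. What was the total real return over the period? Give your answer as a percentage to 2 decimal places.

Cumulative inflation factor: 1.009 × 1.0809 × 1.043 × 1.0260 ≈ 1.16710.
Nominal growth factor: 1.14752. Real growth factor = 1.14752 / 1.16710 ≈ 0.98323.
Total real return ≈ -1.6775%.

-1.68%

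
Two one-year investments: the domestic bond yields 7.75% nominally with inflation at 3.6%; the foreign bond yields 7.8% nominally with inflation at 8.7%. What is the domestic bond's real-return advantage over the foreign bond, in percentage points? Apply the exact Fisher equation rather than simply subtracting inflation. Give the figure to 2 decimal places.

The domestic bond real return: 1.0775/1.036 − 1 = 4.006%.
The foreign bond real return: 1.078/1.087 − 1 = -0.828%.
Difference: 4.006 − (-0.828) = 4.834 pp.

4.83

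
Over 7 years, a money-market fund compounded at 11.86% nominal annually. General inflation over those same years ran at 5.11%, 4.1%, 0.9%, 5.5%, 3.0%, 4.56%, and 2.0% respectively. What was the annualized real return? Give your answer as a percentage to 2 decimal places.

7.99%

Cumulative inflation factor: 1.0511 × 1.041 × 1.009 × 1.055 × 1.030 × 1.0456 × 1.020 ≈ 1.27950.
Nominal growth factor: 2.19141. Real growth factor = 2.19141 / 1.27950 ≈ 1.71270.
Annualized: 1.71270^(1/7) − 1 ≈ 0.07990.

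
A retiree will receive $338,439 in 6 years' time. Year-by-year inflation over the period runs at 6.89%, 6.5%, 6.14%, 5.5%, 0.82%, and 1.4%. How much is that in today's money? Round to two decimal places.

Price-level factor over 6 years: 1.0689 × 1.065 × 1.0614 × 1.055 × 1.0082 × 1.014 ≈ 1.3031754080.
Purchasing power today: $338,439 divided by that factor.

$259,703.34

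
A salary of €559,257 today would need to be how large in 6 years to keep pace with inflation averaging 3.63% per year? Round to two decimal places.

€692,666.87

Cumulative price-level factor: (1+3.63%)^6 ≈ 1.2385484180.
The nominal amount required is €559,257 scaled up by that factor.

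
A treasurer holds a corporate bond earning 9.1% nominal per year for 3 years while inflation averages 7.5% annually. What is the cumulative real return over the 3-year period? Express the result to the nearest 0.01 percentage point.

The annual real rate is (1+9.1%)/(1+7.5%) − 1 = 1.4884%.
Compounded over 3 years: (1 + 0.014884)^3 − 1 ≈ 0.04532.

4.53%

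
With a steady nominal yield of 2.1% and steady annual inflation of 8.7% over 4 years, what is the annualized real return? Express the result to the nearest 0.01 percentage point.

With constant rates the annual real return is the same each year: (1+2.1%)/(1+8.7%) − 1 = -0.06072.

-6.07%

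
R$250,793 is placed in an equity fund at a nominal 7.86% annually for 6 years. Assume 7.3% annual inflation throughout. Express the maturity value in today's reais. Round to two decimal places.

R$258,749.53

Nominal value at maturity: R$250,793 × (1 + 7.86%)^6 ≈ R$394,891.61.
Price-level factor over 6 years: (1 + 7.3%)^6 ≈ 1.5261539034.
Dividing the nominal maturity value by the price-level factor gives the value in today's money.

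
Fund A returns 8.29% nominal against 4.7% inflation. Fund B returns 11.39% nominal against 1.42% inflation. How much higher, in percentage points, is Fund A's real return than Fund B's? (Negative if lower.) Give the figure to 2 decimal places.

Fund A real return: 1.0829/1.047 − 1 = 3.429%.
Fund B real return: 1.1139/1.0142 − 1 = 9.830%.
Difference: 3.429 − 9.830 = -6.401 pp.

-6.40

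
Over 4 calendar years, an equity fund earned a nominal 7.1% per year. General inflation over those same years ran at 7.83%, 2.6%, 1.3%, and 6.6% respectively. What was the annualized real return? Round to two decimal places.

2.44%

Cumulative inflation factor: 1.0783 × 1.026 × 1.013 × 1.066 ≈ 1.19469.
Nominal growth factor: 1.31570. Real growth factor = 1.31570 / 1.19469 ≈ 1.10130.
Annualized: 1.10130^(1/4) − 1 ≈ 0.02442.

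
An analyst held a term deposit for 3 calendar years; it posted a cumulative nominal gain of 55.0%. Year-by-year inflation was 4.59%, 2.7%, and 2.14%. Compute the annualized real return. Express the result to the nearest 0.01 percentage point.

12.21%

Cumulative inflation factor: 1.0459 × 1.027 × 1.0214 ≈ 1.09713.
Nominal growth factor: 1.55000. Real growth factor = 1.55000 / 1.09713 ≈ 1.41278.
Annualized: 1.41278^(1/3) − 1 ≈ 0.12208.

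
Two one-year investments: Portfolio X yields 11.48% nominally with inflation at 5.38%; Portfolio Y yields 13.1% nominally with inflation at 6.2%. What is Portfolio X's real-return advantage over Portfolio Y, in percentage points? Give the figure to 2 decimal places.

-0.71

Portfolio X real return: 1.1148/1.0538 − 1 = 5.789%.
Portfolio Y real return: 1.131/1.062 − 1 = 6.497%.
Difference: 5.789 − 6.497 = -0.708 pp.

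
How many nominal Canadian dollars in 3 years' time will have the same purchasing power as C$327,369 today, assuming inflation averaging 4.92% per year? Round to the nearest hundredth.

Cumulative price-level factor: (1+4.92%)^3 ≈ 1.1549810155.
Multiplying C$327,369 by the price-level factor gives the future nominal sum.

C$378,104.98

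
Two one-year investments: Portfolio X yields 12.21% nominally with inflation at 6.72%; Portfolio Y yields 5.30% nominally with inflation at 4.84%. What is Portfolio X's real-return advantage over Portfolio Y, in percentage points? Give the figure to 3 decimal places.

Portfolio X real return: 1.1221/1.0672 − 1 = 5.1443%.
Portfolio Y real return: 1.0530/1.0484 − 1 = 0.4388%.
Difference: 5.1443 − 0.4388 = 4.7055 pp.

4.706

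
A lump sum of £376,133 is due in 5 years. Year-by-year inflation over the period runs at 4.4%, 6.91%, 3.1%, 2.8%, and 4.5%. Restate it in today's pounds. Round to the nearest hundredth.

Price-level factor over 5 years: 1.044 × 1.0691 × 1.031 × 1.028 × 1.045 ≈ 1.2361947607.
Purchasing power today: £376,133 divided by that factor.

£304,266.78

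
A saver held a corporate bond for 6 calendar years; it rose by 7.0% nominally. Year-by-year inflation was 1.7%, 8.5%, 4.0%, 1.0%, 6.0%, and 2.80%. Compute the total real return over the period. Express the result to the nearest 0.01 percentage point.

Cumulative inflation factor: 1.017 × 1.085 × 1.040 × 1.010 × 1.060 × 1.0280 ≈ 1.26300.
Nominal growth factor: 1.07000. Real growth factor = 1.07000 / 1.26300 ≈ 0.84719.
Total real return ≈ -15.2813%.

-15.28%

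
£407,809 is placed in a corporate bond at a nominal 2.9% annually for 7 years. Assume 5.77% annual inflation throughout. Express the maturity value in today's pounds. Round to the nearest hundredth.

Nominal value at maturity: £407,809 × (1 + 2.9%)^7 ≈ £498,154.93.
Price-level factor over 7 years: (1 + 5.77%)^7 ≈ 1.4809402283.
The maturity value deflated by that factor is the answer in today's purchasing power.

£336,377.47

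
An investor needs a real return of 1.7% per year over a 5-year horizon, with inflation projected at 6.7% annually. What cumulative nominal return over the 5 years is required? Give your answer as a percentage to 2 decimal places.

50.46%

Required annual nominal rate: (1+1.7%)(1+6.7%) − 1 = 8.5139%.
Cumulative over 5 years: (1 + 0.085139)^5 − 1 ≈ 0.50462.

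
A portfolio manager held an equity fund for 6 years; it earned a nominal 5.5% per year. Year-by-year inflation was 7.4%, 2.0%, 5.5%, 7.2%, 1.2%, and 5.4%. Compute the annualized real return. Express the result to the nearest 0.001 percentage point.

0.710%

Cumulative inflation factor: 1.074 × 1.020 × 1.055 × 1.072 × 1.012 × 1.054 ≈ 1.32152.
Nominal growth factor: 1.37884. Real growth factor = 1.37884 / 1.32152 ≈ 1.04338.
Annualized: 1.04338^(1/6) − 1 ≈ 0.00710.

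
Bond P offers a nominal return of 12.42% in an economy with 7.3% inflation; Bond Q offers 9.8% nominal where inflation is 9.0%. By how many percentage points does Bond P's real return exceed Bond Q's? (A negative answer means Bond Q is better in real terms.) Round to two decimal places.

Bond P real return: 1.1242/1.073 − 1 = 4.772%.
Bond Q real return: 1.098/1.090 − 1 = 0.734%.
Difference: 4.772 − 0.734 = 4.038 pp.

4.04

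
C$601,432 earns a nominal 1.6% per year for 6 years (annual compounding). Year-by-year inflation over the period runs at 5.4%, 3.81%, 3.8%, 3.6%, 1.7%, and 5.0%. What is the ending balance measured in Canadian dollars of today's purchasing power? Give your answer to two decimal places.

Nominal value at maturity: C$601,432 × (1 + 1.6%)^6 ≈ C$661,528.84.
Price-level factor over 6 years: 1.054 × 1.0381 × 1.038 × 1.036 × 1.017 × 1.050 ≈ 1.2564556478.
Dividing the nominal maturity value by the price-level factor gives the value in today's money.

C$526,503.93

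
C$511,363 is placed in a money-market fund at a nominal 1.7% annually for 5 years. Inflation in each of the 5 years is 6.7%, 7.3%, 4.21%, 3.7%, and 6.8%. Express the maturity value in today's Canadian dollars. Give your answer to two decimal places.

C$421,027.55

Nominal value at maturity: C$511,363 × (1 + 1.7%)^5 ≈ C$556,332.03.
Price-level factor over 5 years: 1.067 × 1.073 × 1.0421 × 1.037 × 1.068 ≈ 1.3213672735.
The maturity value deflated by that factor is the answer in today's purchasing power.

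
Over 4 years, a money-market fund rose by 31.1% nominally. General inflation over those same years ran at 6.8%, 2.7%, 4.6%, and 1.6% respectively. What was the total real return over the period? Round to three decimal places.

Cumulative inflation factor: 1.068 × 1.027 × 1.046 × 1.016 ≈ 1.16565.
Nominal growth factor: 1.31100. Real growth factor = 1.31100 / 1.16565 ≈ 1.12470.
Total real return ≈ 12.4697%.

12.470%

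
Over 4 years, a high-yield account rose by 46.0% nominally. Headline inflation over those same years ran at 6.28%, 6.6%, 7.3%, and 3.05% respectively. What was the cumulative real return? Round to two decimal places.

Cumulative inflation factor: 1.0628 × 1.066 × 1.073 × 1.0305 ≈ 1.25273.
Nominal growth factor: 1.46000. Real growth factor = 1.46000 / 1.25273 ≈ 1.16546.
Total real return ≈ 16.5457%.

16.55%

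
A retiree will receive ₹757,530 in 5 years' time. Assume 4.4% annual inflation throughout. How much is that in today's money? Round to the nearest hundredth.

Price-level factor over 5 years: (1 + 4.4%)^5 ≈ 1.2402307454.
Purchasing power today: ₹757,530 divided by that factor.

₹610,797.63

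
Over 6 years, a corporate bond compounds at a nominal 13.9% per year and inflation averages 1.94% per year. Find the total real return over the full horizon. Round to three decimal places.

The annual real rate is (1+13.9%)/(1+1.94%) − 1 = 11.7324%.
Compounded over 6 years: (1 + 0.117324)^6 − 1 ≈ 0.94569.

94.569%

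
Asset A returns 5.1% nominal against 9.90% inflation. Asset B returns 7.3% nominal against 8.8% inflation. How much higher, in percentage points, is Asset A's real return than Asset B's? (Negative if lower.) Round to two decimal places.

Asset A real return: 1.051/1.0990 − 1 = -4.368%.
Asset B real return: 1.073/1.088 − 1 = -1.379%.
Difference: -4.368 − (-1.379) = -2.989 pp.

-2.99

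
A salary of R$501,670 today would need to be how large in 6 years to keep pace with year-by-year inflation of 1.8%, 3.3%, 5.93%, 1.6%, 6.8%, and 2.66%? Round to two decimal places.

R$622,517.30

Cumulative price-level factor: 1.018 × 1.033 × 1.0593 × 1.016 × 1.068 × 1.0266 ≈ 1.2408900219.
The nominal amount required is R$501,670 scaled up by that factor.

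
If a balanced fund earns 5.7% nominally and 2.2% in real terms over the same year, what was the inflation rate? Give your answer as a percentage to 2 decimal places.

From (1+r_nom) = (1+r_real)(1+π), we get 1+π = (1 + 5.7%)/(1 + 2.2%) = 1.057/1.022 ≈ 1.03425.
So π ≈ 3.4247%.

3.42%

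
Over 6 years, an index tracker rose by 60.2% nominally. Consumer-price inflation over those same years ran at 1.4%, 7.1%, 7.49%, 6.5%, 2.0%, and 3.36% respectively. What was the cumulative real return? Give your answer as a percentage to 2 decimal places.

Cumulative inflation factor: 1.014 × 1.071 × 1.0749 × 1.065 × 1.020 × 1.0336 ≈ 1.31068.
Nominal growth factor: 1.60200. Real growth factor = 1.60200 / 1.31068 ≈ 1.22226.
Total real return ≈ 22.2263%.

22.23%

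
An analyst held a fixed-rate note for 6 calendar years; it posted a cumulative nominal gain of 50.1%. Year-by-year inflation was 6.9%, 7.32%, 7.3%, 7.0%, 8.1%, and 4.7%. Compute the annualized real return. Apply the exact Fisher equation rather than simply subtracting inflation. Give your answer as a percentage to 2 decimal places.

Cumulative inflation factor: 1.069 × 1.0732 × 1.073 × 1.070 × 1.081 × 1.047 ≈ 1.49078.
Nominal growth factor: 1.50100. Real growth factor = 1.50100 / 1.49078 ≈ 1.00685.
Annualized: 1.00685^(1/6) − 1 ≈ 0.00114.

0.11%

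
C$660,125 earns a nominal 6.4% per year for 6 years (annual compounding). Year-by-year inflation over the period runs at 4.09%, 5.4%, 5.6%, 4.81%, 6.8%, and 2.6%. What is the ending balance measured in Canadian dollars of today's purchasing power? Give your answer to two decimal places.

Nominal value at maturity: C$660,125 × (1 + 6.4%)^6 ≈ C$957,802.46.
Price-level factor over 6 years: 1.0409 × 1.054 × 1.056 × 1.0481 × 1.068 × 1.026 ≈ 1.3305612523.
Dividing the nominal maturity value by the price-level factor gives the value in today's money.

C$719,848.45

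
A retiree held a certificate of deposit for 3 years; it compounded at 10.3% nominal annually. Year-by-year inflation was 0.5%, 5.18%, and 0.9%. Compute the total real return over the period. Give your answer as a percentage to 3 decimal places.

Cumulative inflation factor: 1.005 × 1.0518 × 1.009 ≈ 1.06657.
Nominal growth factor: 1.34192. Real growth factor = 1.34192 / 1.06657 ≈ 1.25816.
Total real return ≈ 25.8161%.

25.816%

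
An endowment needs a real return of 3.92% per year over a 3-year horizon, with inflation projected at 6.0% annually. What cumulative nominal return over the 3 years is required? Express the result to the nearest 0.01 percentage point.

Required annual nominal rate: (1+3.92%)(1+6.0%) − 1 = 10.1552%.
Cumulative over 3 years: (1 + 0.101552)^3 − 1 ≈ 0.33664.

33.66%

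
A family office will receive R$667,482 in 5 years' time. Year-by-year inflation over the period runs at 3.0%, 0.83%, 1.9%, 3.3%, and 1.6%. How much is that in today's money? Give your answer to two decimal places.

R$600,958.32

Price-level factor over 5 years: 1.030 × 1.0083 × 1.019 × 1.033 × 1.016 ≈ 1.1106959937.
Purchasing power today: R$667,482 divided by that factor.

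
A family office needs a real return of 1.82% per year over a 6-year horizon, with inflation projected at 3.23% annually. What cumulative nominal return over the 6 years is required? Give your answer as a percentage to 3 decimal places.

34.845%

Required annual nominal rate: (1+1.82%)(1+3.23%) − 1 = 5.108786%.
Cumulative over 6 years: (1 + 0.05108786)^6 − 1 ≈ 0.34845.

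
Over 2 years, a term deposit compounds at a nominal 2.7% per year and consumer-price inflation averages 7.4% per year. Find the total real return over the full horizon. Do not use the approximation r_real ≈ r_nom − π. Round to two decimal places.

The annual real rate is (1+2.7%)/(1+7.4%) − 1 = -4.3762%.
Compounded over 2 years: (1 + -0.043762)^2 − 1 ≈ -0.08561.

-8.56%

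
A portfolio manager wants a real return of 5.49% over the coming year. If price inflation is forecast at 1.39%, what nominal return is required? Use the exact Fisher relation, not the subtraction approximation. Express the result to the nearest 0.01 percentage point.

6.96%

By the Fisher equation, 1 + r_nom = (1 + 5.49%)(1 + 1.39%) = 1.0549 × 1.0139 = 1.06956311.
So r_nom = 6.956311%.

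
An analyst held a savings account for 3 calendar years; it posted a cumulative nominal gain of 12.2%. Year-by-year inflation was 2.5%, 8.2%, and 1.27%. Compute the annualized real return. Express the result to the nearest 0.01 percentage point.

-0.03%

Cumulative inflation factor: 1.025 × 1.082 × 1.0127 ≈ 1.12313.
Nominal growth factor: 1.12200. Real growth factor = 1.12200 / 1.12313 ≈ 0.99899.
Annualized: 0.99899^(1/3) − 1 ≈ -0.00034.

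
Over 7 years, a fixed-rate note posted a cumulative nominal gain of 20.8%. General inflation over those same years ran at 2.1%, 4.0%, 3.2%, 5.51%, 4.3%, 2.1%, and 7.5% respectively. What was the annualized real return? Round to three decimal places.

Cumulative inflation factor: 1.021 × 1.040 × 1.032 × 1.0551 × 1.043 × 1.021 × 1.075 ≈ 1.32358.
Nominal growth factor: 1.20800. Real growth factor = 1.20800 / 1.32358 ≈ 0.91267.
Annualized: 0.91267^(1/7) − 1 ≈ -0.01297.

-1.297%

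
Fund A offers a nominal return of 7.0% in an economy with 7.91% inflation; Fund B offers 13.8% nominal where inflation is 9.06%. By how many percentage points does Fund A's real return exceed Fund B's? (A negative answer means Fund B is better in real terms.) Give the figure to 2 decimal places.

Fund A real return: 1.070/1.0791 − 1 = -0.843%.
Fund B real return: 1.138/1.0906 − 1 = 4.346%.
Difference: -0.843 − 4.346 = -5.189 pp.

-5.19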